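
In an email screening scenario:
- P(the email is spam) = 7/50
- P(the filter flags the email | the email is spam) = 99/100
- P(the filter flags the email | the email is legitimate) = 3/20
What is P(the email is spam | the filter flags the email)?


Using Bayes' theorem:
P(A|B) = P(B|A)·P(A) / P(B)

P(the filter flags the email) = 99/100 × 7/50 + 3/20 × 43/50
= 693/5000 + 129/1000 = 669/2500

P(the email is spam|the filter flags the email) = (693/5000) / (669/2500) = 231/446

P(the email is spam|the filter flags the email) = 231/446 ≈ 51.79%


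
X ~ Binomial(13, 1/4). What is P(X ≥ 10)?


P(X ≥ 10) = Σ P(X=i) for i=10..13
P(X=10) = 3861/33554432
P(X=11) = 351/33554432
P(X=12) = 39/67108864
P(X=13) = 1/67108864
Sum = 529/4194304

P(X ≥ 10) = 529/4194304 ≈ 0.01%


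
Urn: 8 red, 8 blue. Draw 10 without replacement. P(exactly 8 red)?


Hypergeometric: C(8,8)×C(8,2)/C(16,10)
= 1×28/8008 = 1/286

P(X=8) = 1/286 ≈ 0.35%


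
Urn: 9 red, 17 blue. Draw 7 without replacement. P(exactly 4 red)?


Hypergeometric: C(9,4)×C(17,3)/C(26,7)
= 126×680/657800 = 2142/16445

P(X=4) = 2142/16445 ≈ 13.03%


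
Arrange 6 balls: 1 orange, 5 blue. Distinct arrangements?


6!/(1!×5!) = 6

6


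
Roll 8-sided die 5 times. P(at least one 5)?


P(no 5)^5 = (7/8)^5 = 16807/32768
P(≥1) = 1 - 16807/32768 = 15961/32768

P = 15961/32768 ≈ 48.71%


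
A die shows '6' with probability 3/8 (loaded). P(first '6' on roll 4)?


Geometric: P(X=4) = (1-p)^(k-1)×p = (5/8)^3×3/8 = 375/4096

P(X=4) = 375/4096 ≈ 9.16%


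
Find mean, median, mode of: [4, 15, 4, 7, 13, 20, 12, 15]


Sorted: [4, 4, 7, 12, 13, 15, 15, 20]
Mean = 90/8 = 45/4
Median = 25/2
Freq: {4: 2, 15: 2, 7: 1, 13: 1, 20: 1, 12: 1}
Mode: [4, 15]

Mean=45/4, Median=25/2, Mode=[4, 15]


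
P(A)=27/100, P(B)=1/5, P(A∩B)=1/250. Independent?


P(A)×P(B) = 27/500
P(A∩B) = 1/250
Not equal → NOT independent

No, not independent


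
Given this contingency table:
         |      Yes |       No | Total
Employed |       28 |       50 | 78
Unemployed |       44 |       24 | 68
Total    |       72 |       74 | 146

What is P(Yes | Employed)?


P(Yes | Employed) = 28/(28+50) = 28/78 = 14/39

P(Yes|Employed) = 14/39 ≈ 35.90%


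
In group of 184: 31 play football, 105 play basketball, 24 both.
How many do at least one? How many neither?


|A∪B| = 31+105-24 = 112
Neither = 184-112 = 72

At least one: 112; Neither: 72


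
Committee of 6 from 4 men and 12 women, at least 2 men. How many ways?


Count by #men:
  2M,4W: C(4,2)×C(12,4)=2970
  3M,3W: C(4,3)×C(12,3)=880
  4M,2W: C(4,4)×C(12,2)=66
Total = 3916

3916


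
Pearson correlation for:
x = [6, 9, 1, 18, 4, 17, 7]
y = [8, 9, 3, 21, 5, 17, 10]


n=7, Σx=62, Σy=73, Σxy=889, Σx²=796, Σy²=1009
r = (7×889 - 62×73)/√((7×796 - 62²)(7×1009 - 73²))
= 1697/√(1728×1734) = 1697/√2996352 ≈ 1697/1730.9974 ≈ 0.9804

r ≈ 0.9804


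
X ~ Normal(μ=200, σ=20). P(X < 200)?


z = (200-200)/20 = 0.0
P(Z < 0.0) = 0.5000

P(X < 200) ≈ 0.5000


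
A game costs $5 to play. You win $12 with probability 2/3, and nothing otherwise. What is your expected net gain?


E[gain] = (12-5)×2/3 + (-5)×1/3
= 14/3 - 5/3 = 3

Expected net gain = $3 ≈ $3.00


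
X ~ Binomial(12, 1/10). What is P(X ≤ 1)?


P(X ≤ 1) = Σ P(X=i) for i=0..1
P(X=0) = 282429536481/1000000000000
P(X=1) = 94143178827/250000000000
Sum = 659002251789/1000000000000

P(X ≤ 1) = 659002251789/1000000000000 ≈ 65.90%


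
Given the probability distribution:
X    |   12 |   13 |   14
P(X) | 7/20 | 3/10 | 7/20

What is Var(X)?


E[X] = 13
E[X²] = 1697/10
Var(X) = E[X²] - (E[X])² = 1697/10 - 169 = 7/10

Var(X) = 7/10 ≈ 0.7000


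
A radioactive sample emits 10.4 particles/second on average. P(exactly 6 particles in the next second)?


Poisson(λ=10.4): P(X=6) = e^(-λ)×λ^k/k!
= e^(-10.4) × 10.4^6 / 6!
≈ 3.043248301e-05 × 1265319.0185 / 720 ≈ 0.053482

P(X=6) ≈ 0.053482 ≈ 5.35%


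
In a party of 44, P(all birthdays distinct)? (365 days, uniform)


P(all different) = Π(365-i)/365 for i=0..43
= (365/365)×(364/365)×...×(322/365)
= 0.067115

P ≈ 0.0671 ≈ 6.71%


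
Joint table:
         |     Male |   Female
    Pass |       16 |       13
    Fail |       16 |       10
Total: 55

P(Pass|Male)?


P(Pass|Male) = 16/(16+16) = 16/32 = 1/2

P = 1/2 ≈ 50.00%


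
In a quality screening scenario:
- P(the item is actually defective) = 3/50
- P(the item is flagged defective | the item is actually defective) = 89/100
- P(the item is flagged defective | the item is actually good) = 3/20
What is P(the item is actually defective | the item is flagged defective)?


Using Bayes' theorem:
P(A|B) = P(B|A)·P(A) / P(B)

P(the item is flagged defective) = 89/100 × 3/50 + 3/20 × 47/50
= 267/5000 + 141/1000 = 243/1250

P(the item is actually defective|the item is flagged defective) = (267/5000) / (243/1250) = 89/324

P(the item is actually defective|the item is flagged defective) = 89/324 ≈ 27.47%


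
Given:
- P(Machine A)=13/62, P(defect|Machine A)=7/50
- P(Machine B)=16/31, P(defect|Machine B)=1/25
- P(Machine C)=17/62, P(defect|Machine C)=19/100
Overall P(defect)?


P(B) = Σ P(B|Aᵢ)×P(Aᵢ)
  7/50×13/62 = 91/3100
  1/25×16/31 = 16/775
  19/100×17/62 = 323/6200
Sum = 633/6200

P(defect) = 633/6200 ≈ 10.21%


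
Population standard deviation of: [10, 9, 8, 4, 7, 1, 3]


Mean = 42/7 = 6
  (10-6)²=16
  (9-6)²=9
  (8-6)²=4
  (4-6)²=4
  (7-6)²=1
  (1-6)²=25
  (3-6)²=9
Σ(x-μ)² = 68
σ² = 68/7

σ = √(68/7) ≈ 3.1168


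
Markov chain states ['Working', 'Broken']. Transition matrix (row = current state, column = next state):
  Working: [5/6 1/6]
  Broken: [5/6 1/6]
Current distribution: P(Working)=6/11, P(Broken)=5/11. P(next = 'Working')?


P(next=Working) = Σᵢ P(now=i)×P(i→Working)
= 6/11×5/6 + 5/11×5/6
= 5/11 + 25/66 = 5/6

P = 5/6 ≈ 0.8333


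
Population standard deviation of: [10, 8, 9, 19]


Mean = 46/4 = 23/2
  (10-23/2)²=9/4
  (8-23/2)²=49/4
  (9-23/2)²=25/4
  (19-23/2)²=225/4
Σ(x-μ)² = 77
σ² = 77/4

σ = √(77/4) ≈ 4.3875


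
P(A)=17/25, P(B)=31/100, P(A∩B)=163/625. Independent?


P(A)×P(B) = 527/2500
P(A∩B) = 163/625
Not equal → NOT independent

No, not independent


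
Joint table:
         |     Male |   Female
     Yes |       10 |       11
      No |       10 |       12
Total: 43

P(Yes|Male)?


P(Yes|Male) = 10/(10+10) = 10/20 = 1/2

P = 1/2 ≈ 50.00%


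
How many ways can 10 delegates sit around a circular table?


Circular arrangements of 10 distinct objects: fix one position to break rotational symmetry.
(n-1)! = 9! = 362880

362880


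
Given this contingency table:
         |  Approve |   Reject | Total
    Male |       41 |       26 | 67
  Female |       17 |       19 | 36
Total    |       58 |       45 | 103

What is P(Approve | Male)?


P(Approve | Male) = 41/(41+26) = 41/67

P(Approve|Male) = 41/67 ≈ 61.19%


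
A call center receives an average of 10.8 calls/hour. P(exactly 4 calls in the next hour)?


Poisson(λ=10.8): P(X=4) = e^(-λ)×λ^k/k!
= e^(-10.8) × 10.8^4 / 4!
≈ 2.039950341e-05 × 13604.8896 / 24 ≈ 0.011564

P(X=4) ≈ 0.011564 ≈ 1.16%


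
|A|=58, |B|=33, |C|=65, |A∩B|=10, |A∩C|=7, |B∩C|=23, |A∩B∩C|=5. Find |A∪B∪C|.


|A∪B∪C| = 58+33+65-10-7-23+5 = 121

|A∪B∪C| = 121


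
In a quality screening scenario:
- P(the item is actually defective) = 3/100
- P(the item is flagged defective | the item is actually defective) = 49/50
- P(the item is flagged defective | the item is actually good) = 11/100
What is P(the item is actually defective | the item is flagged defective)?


Using Bayes' theorem:
P(A|B) = P(B|A)·P(A) / P(B)

P(the item is flagged defective) = 49/50 × 3/100 + 11/100 × 97/100
= 147/5000 + 1067/10000 = 1361/10000

P(the item is actually defective|the item is flagged defective) = (147/5000) / (1361/10000) = 294/1361

P(the item is actually defective|the item is flagged defective) = 294/1361 ≈ 21.60%


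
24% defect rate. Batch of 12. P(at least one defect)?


P(all good) = (19/25)^12 = 2213314919066161/59604644775390625
P(≥1 defect) = 57391329856324464/59604644775390625

P = 57391329856324464/59604644775390625 ≈ 96.29%


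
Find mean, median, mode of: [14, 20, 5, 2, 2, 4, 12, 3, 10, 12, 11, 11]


Sorted: [2, 2, 3, 4, 5, 10, 11, 11, 12, 12, 14, 20]
Mean = 106/12 = 53/6
Median = 21/2
Freq: {14: 1, 20: 1, 5: 1, 2: 2, 4: 1, 12: 2, 3: 1, 10: 1, 11: 2}
Mode: [2, 11, 12]

Mean=53/6, Median=21/2, Mode=[2, 11, 12]


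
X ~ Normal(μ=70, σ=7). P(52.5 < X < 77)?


z₁=(52.5-70)/7=-2.5, z₂=(77-70)/7=1.0
P = Φ(1.0) - Φ(-2.5) = 0.841345 - 0.006210 = 0.835135 ≈ 0.8351

P(52.5 < X < 77) ≈ 0.8351


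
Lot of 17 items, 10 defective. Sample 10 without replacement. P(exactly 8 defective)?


Hypergeometric: C(10,8)×C(7,2)/C(17,10)
= 45×21/19448 = 945/19448

P(X=8) = 945/19448 ≈ 4.86%


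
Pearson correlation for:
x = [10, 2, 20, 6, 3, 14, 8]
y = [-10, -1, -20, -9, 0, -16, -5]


n=7, Σx=63, Σy=-61, Σxy=-820, Σx²=809, Σy²=863
r = (7×(-820) - 63×(-61))/√((7×809 - 63²)(7×863 - (-61)²))
= -1897/√(1694×2320) = -1897/√3930080 ≈ -1897/1982.4429 ≈ -0.9569

r ≈ -0.9569


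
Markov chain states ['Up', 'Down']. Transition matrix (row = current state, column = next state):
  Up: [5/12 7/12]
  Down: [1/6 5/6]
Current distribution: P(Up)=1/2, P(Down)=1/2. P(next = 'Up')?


P(next=Up) = Σᵢ P(now=i)×P(i→Up)
= 1/2×5/12 + 1/2×1/6
= 5/24 + 1/12 = 7/24

P = 7/24 ≈ 0.2917


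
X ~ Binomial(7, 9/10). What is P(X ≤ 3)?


P(X ≤ 3) = Σ P(X=i) for i=0..3
P(X=0) = 1/10000000
P(X=1) = 63/10000000
P(X=2) = 1701/10000000
P(X=3) = 5103/2000000
Sum = 341/125000

P(X ≤ 3) = 341/125000 ≈ 0.27%


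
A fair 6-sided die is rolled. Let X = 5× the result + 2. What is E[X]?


E[die] = (1+6)/2 = 7/2
E[X] = 5×7/2 + 2 = 39/2

E[X] = 39/2


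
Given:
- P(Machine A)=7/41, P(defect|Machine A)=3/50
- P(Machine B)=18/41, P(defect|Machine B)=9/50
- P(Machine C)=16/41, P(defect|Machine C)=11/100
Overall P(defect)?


P(B) = Σ P(B|Aᵢ)×P(Aᵢ)
  3/50×7/41 = 21/2050
  9/50×18/41 = 81/1025
  11/100×16/41 = 44/1025
Sum = 271/2050

P(defect) = 271/2050 ≈ 13.22%


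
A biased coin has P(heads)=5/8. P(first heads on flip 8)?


Geometric: P(X=8) = (1-p)^(k-1)×p = (3/8)^7×5/8 = 10935/16777216

P(X=8) = 10935/16777216 ≈ 0.07%


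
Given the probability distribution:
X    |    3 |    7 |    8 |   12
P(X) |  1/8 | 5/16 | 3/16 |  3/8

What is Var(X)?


E[X] = 137/16
E[X²] = 1319/16
Var(X) = E[X²] - (E[X])² = 1319/16 - 18769/256 = 2335/256

Var(X) = 2335/256 ≈ 9.1211


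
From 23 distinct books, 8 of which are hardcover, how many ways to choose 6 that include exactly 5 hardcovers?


Choose 5 of the 8 hardcovers and 1 of the other 15 books:
C(8,5)×C(15,1) = 56×15 = 840

840


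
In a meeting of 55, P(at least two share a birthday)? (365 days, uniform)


P(all different) = Π(365-i)/365 for i=0..54
= 0.013738
P(match) = 1 - 0.013738 = 0.986262

P ≈ 0.9863 ≈ 98.63%


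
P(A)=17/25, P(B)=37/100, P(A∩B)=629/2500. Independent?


P(A)×P(B) = 629/2500
P(A∩B) = 629/2500
Equal ✓ → Independent

Yes, independent


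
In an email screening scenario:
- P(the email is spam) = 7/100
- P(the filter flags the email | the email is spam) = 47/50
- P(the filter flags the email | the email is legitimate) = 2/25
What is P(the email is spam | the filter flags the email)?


Using Bayes' theorem:
P(A|B) = P(B|A)·P(A) / P(B)

P(the filter flags the email) = 47/50 × 7/100 + 2/25 × 93/100
= 329/5000 + 93/1250 = 701/5000

P(the email is spam|the filter flags the email) = (329/5000) / (701/5000) = 329/701

P(the email is spam|the filter flags the email) = 329/701 ≈ 46.93%


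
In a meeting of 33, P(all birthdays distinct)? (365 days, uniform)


P(all different) = Π(365-i)/365 for i=0..32
= (365/365)×(364/365)×...×(333/365)
= 0.225028

P ≈ 0.2250 ≈ 22.50%


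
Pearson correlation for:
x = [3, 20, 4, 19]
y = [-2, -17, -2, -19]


n=4, Σx=46, Σy=-40, Σxy=-715, Σx²=786, Σy²=658
r = (4×(-715) - 46×(-40))/√((4×786 - 46²)(4×658 - (-40)²))
= -1020/√(1028×1032) = -1020/√1060896 ≈ -1020/1029.9981 ≈ -0.9903

r ≈ -0.9903


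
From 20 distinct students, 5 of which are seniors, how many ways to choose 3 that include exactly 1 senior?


Choose 1 of the 5 seniors and 2 of the other 15 students:
C(5,1)×C(15,2) = 5×105 = 525

525


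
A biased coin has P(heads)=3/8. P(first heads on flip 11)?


Geometric: P(X=11) = (1-p)^(k-1)×p = (5/8)^10×3/8 = 29296875/8589934592

P(X=11) = 29296875/8589934592 ≈ 0.34%


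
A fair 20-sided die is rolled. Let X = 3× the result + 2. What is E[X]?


E[die] = (1+20)/2 = 21/2
E[X] = 3×21/2 + 2 = 67/2

E[X] = 67/2


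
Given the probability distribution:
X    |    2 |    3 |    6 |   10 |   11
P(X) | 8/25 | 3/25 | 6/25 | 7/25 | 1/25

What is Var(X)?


E[X] = 142/25
E[X²] = 1096/25
Var(X) = E[X²] - (E[X])² = 1096/25 - 20164/625 = 7236/625

Var(X) = 7236/625 ≈ 11.5776


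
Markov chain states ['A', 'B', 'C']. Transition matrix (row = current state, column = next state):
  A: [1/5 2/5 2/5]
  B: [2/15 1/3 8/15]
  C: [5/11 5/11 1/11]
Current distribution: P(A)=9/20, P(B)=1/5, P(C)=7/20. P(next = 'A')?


P(next=A) = Σᵢ P(now=i)×P(i→A)
= 9/20×1/5 + 1/5×2/15 + 7/20×5/11
= 9/100 + 2/75 + 7/44 = 91/330

P = 91/330 ≈ 0.2758


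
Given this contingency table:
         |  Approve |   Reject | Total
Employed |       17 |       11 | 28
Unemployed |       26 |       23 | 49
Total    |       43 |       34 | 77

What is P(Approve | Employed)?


P(Approve | Employed) = 17/(17+11) = 17/28

P(Approve|Employed) = 17/28 ≈ 60.71%


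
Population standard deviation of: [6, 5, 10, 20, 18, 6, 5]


Mean = 70/7 = 10
  (6-10)²=16
  (5-10)²=25
  (10-10)²=0
  (20-10)²=100
  (18-10)²=64
  (6-10)²=16
  (5-10)²=25
Σ(x-μ)² = 246
σ² = 246/7

σ = √(246/7) ≈ 5.9281


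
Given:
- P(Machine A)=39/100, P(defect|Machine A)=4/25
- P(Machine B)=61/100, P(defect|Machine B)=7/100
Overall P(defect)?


P(B) = Σ P(B|Aᵢ)×P(Aᵢ)
  4/25×39/100 = 39/625
  7/100×61/100 = 427/10000
Sum = 1051/10000

P(defect) = 1051/10000 ≈ 10.51%


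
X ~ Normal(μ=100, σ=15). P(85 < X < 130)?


z₁=(85-100)/15=-1.0, z₂=(130-100)/15=2.0
P = Φ(2.0) - Φ(-1.0) = 0.977250 - 0.158655 = 0.818595 ≈ 0.8186

P(85 < X < 130) ≈ 0.8186


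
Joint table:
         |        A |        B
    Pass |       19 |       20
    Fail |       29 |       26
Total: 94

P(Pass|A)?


P(Pass|A) = 19/(19+29) = 19/48

P = 19/48 ≈ 39.58%


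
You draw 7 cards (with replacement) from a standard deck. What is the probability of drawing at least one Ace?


P(not a Ace) = 48/52 = 12/13
P(none in 7 draws) = (12/13)^7 = 35831808/62748517
P(≥1 Ace) = 1 - 35831808/62748517 = 26916709/62748517

P = 26916709/62748517 ≈ 42.90%


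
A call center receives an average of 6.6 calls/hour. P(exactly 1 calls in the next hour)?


Poisson(λ=6.6): P(X=1) = e^(-λ)×λ^k/k!
= e^(-6.6) × 6.6^1 / 1!
≈ 0.001360368038 × 6.6 / 1 ≈ 0.008978

P(X=1) ≈ 0.008978 ≈ 0.90%


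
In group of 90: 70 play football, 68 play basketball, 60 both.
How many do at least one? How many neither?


|A∪B| = 70+68-60 = 78
Neither = 90-78 = 12

At least one: 78; Neither: 12


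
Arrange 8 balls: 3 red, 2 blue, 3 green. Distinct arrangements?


8!/(3!×2!×3!) = 560

560


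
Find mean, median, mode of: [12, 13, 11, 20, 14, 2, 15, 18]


Sorted: [2, 11, 12, 13, 14, 15, 18, 20]
Mean = 105/8
Median = 27/2
Freq: {12: 1, 13: 1, 11: 1, 20: 1, 14: 1, 2: 1, 15: 1, 18: 1}
Mode: No mode

Mean=105/8, Median=27/2, Mode=No mode


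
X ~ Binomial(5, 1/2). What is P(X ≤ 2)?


P(X ≤ 2) = Σ P(X=i) for i=0..2
P(X=0) = 1/32
P(X=1) = 5/32
P(X=2) = 5/16
Sum = 1/2

P(X ≤ 2) = 1/2 ≈ 50.00%


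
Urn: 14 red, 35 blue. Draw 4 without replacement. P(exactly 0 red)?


Hypergeometric: C(14,0)×C(35,4)/C(49,4)
= 1×52360/211876 = 1870/7567

P(X=0) = 1870/7567 ≈ 24.71%


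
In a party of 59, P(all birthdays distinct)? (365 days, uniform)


P(all different) = Π(365-i)/365 for i=0..58
= (365/365)×(364/365)×...×(307/365)
= 0.007011

P ≈ 0.0070 ≈ 0.70%


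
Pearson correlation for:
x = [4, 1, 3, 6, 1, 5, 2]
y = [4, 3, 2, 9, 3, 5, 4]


n=7, Σx=22, Σy=30, Σxy=115, Σx²=92, Σy²=160
r = (7×115 - 22×30)/√((7×92 - 22²)(7×160 - 30²))
= 145/√(160×220) = 145/√35200 ≈ 145/187.6166 ≈ 0.7729

r ≈ 0.7729


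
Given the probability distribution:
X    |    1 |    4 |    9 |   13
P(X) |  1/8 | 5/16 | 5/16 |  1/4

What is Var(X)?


E[X] = 119/16
E[X²] = 1163/16
Var(X) = E[X²] - (E[X])² = 1163/16 - 14161/256 = 4447/256

Var(X) = 4447/256 ≈ 17.3711


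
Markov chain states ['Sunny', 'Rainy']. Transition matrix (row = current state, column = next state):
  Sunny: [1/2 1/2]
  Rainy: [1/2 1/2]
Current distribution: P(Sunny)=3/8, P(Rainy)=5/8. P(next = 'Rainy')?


P(next=Rainy) = Σᵢ P(now=i)×P(i→Rainy)
= 3/8×1/2 + 5/8×1/2
= 3/16 + 5/16 = 1/2

P = 1/2 ≈ 0.5000


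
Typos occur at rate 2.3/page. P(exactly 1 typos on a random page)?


Poisson(λ=2.3): P(X=1) = e^(-λ)×λ^k/k!
= e^(-2.3) × 2.3^1 / 1!
≈ 0.1002588437 × 2.3 / 1 ≈ 0.230595

P(X=1) ≈ 0.230595 ≈ 23.06%


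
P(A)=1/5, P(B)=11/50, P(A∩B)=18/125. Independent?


P(A)×P(B) = 11/250
P(A∩B) = 18/125
Not equal → NOT independent

No, not independent


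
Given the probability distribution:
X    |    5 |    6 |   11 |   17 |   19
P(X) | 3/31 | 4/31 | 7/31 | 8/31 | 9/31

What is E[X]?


E[X] = Σ x·P(X=x)
= (5)×(3/31) + (6)×(4/31) + (11)×(7/31) + (17)×(8/31) + (19)×(9/31)
= 423/31

E[X] = 423/31


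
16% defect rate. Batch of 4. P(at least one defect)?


P(all good) = (21/25)^4 = 194481/390625
P(≥1 defect) = 196144/390625

P = 196144/390625 ≈ 50.21%


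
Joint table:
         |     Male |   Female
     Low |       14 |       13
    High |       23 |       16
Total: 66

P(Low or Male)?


P(Low∨Male) = P(Low) + P(Male) - P(Low∧Male)
= (27 + 37 - 14)/66 = 50/66 = 25/33

P = 25/33 ≈ 75.76%


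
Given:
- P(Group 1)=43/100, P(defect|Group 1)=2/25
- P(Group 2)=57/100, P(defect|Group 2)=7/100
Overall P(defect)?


P(B) = Σ P(B|Aᵢ)×P(Aᵢ)
  2/25×43/100 = 43/1250
  7/100×57/100 = 399/10000
Sum = 743/10000

P(defect) = 743/10000 ≈ 7.43%


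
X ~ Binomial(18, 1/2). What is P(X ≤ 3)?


P(X ≤ 3) = Σ P(X=i) for i=0..3
P(X=0) = 1/262144
P(X=1) = 9/131072
P(X=2) = 153/262144
P(X=3) = 51/16384
Sum = 247/65536

P(X ≤ 3) = 247/65536 ≈ 0.38%


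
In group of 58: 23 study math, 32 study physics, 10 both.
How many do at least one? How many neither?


|A∪B| = 23+32-10 = 45
Neither = 58-45 = 13

At least one: 45; Neither: 13


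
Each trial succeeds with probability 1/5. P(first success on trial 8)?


Geometric: P(X=8) = (1-p)^(k-1)×p = (4/5)^7×1/5 = 16384/390625

P(X=8) = 16384/390625 ≈ 4.19%


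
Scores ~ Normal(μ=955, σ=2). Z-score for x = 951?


z = (x - μ)/σ = (951 - 955)/2 = -2.0

z = -2.0


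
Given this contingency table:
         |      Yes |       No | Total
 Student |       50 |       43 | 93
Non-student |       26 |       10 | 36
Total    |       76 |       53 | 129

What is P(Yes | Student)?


P(Yes | Student) = 50/(50+43) = 50/93

P(Yes|Student) = 50/93 ≈ 53.76%


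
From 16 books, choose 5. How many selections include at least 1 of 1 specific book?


Complement: C(16,5) - C(15,5) = 4368 - 3003 = 1365

1365


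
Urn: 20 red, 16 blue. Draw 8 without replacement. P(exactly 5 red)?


Hypergeometric: C(20,5)×C(16,3)/C(36,8)
= 15504×560/30260340 = 8512/29667

P(X=5) = 8512/29667 ≈ 28.69%


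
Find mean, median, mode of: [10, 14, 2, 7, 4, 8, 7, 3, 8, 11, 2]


Sorted: [2, 2, 3, 4, 7, 7, 8, 8, 10, 11, 14]
Mean = 76/11
Median = 7
Freq: {10: 1, 14: 1, 2: 2, 7: 2, 4: 1, 8: 2, 3: 1, 11: 1}
Mode: [2, 7, 8]

Mean=76/11, Median=7, Mode=[2, 7, 8]


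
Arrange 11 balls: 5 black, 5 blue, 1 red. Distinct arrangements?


11!/(5!×5!×1!) = 2772

2772


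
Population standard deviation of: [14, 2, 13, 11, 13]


Mean = 53/5
  (14-53/5)²=289/25
  (2-53/5)²=1849/25
  (13-53/5)²=144/25
  (11-53/5)²=4/25
  (13-53/5)²=144/25
Σ(x-μ)² = 486/5
σ² = (486/5)/5 = 486/25

σ = √(486/25) ≈ 4.4091


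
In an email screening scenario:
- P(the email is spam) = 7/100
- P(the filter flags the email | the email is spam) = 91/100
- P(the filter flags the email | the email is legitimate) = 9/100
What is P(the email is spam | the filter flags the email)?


Using Bayes' theorem:
P(A|B) = P(B|A)·P(A) / P(B)

P(the filter flags the email) = 91/100 × 7/100 + 9/100 × 93/100
= 637/10000 + 837/10000 = 737/5000

P(the email is spam|the filter flags the email) = (637/10000) / (737/5000) = 637/1474

P(the email is spam|the filter flags the email) = 637/1474 ≈ 43.22%


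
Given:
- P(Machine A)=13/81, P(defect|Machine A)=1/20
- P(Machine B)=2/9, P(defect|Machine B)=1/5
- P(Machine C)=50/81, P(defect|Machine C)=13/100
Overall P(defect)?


P(B) = Σ P(B|Aᵢ)×P(Aᵢ)
  1/20×13/81 = 13/1620
  1/5×2/9 = 2/45
  13/100×50/81 = 13/162
Sum = 43/324

P(defect) = 43/324 ≈ 13.27%


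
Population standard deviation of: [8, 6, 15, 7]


Mean = 36/4 = 9
  (8-9)²=1
  (6-9)²=9
  (15-9)²=36
  (7-9)²=4
Σ(x-μ)² = 50
σ² = 50/4 = 25/2

σ = √(25/2) ≈ 3.5355


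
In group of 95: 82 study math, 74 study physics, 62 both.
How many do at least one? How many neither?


|A∪B| = 82+74-62 = 94
Neither = 95-94 = 1

At least one: 94; Neither: 1


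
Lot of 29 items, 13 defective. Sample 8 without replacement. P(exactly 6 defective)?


Hypergeometric: C(13,6)×C(16,2)/C(29,8)
= 1716×120/4292145 = 32/667

P(X=6) = 32/667 ≈ 4.80%


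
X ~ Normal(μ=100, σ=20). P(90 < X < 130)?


z₁=(90-100)/20=-0.5, z₂=(130-100)/20=1.5
P = Φ(1.5) - Φ(-0.5) = 0.933193 - 0.308538 = 0.624655 ≈ 0.6247

P(90 < X < 130) ≈ 0.6247


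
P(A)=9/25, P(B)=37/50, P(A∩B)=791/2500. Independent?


P(A)×P(B) = 333/1250
P(A∩B) = 791/2500
Not equal → NOT independent

No, not independent


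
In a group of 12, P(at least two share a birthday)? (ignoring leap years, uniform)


P(all different) = Π(365-i)/365 for i=0..11
= 0.832975
P(match) = 1 - 0.832975 = 0.167025

P ≈ 0.1670 ≈ 16.70%


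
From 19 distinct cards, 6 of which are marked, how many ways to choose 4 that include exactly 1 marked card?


Choose 1 of the 6 marked cards and 3 of the other 13 cards:
C(6,1)×C(13,3) = 6×286 = 1716

1716


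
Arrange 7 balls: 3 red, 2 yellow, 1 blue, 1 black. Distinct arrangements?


7!/(3!×2!×1!×1!) = 420

420


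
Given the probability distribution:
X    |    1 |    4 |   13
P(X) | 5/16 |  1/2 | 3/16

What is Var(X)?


E[X] = 19/4
E[X²] = 40
Var(X) = E[X²] - (E[X])² = 40 - 361/16 = 279/16

Var(X) = 279/16 ≈ 17.4375


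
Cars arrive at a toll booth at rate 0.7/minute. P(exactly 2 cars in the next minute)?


Poisson(λ=0.7): P(X=2) = e^(-λ)×λ^k/k!
= e^(-0.7) × 0.7^2 / 2!
≈ 0.4965853038 × 0.49 / 2 ≈ 0.121663

P(X=2) ≈ 0.121663 ≈ 12.17%


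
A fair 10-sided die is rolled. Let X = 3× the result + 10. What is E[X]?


E[die] = (1+10)/2 = 11/2
E[X] = 3×11/2 + 10 = 53/2

E[X] = 53/2


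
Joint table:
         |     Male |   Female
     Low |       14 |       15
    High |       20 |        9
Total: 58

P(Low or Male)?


P(Low∨Male) = P(Low) + P(Male) - P(Low∧Male)
= (29 + 34 - 14)/58 = 49/58

P = 49/58 ≈ 84.48%


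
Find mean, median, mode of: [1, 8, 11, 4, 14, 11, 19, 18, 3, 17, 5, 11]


Sorted: [1, 3, 4, 5, 8, 11, 11, 11, 14, 17, 18, 19]
Mean = 122/12 = 61/6
Median = 11
Freq: {1: 1, 8: 1, 11: 3, 4: 1, 14: 1, 19: 1, 18: 1, 3: 1, 17: 1, 5: 1}
Mode: [11]

Mean=61/6, Median=11, Mode=11


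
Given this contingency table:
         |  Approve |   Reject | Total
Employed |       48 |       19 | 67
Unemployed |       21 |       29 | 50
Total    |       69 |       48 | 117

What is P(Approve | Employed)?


P(Approve | Employed) = 48/(48+19) = 48/67

P(Approve|Employed) = 48/67 ≈ 71.64%


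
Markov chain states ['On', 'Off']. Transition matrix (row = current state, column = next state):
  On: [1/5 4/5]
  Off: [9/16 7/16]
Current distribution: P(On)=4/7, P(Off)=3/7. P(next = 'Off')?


P(next=Off) = Σᵢ P(now=i)×P(i→Off)
= 4/7×4/5 + 3/7×7/16
= 16/35 + 3/16 = 361/560

P = 361/560 ≈ 0.6446


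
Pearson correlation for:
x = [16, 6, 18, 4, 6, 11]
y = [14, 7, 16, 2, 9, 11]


n=6, Σx=61, Σy=59, Σxy=737, Σx²=789, Σy²=707
r = (6×737 - 61×59)/√((6×789 - 61²)(6×707 - 59²))
= 823/√(1013×761) = 823/√770893 ≈ 823/878.0051 ≈ 0.9374

r ≈ 0.9374


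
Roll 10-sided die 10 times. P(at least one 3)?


P(no 3)^10 = (9/10)^10 = 3486784401/10000000000
P(≥1) = 1 - 3486784401/10000000000 = 6513215599/10000000000

P = 6513215599/10000000000 ≈ 65.13%


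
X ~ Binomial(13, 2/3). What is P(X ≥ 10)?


P(X ≥ 10) = Σ P(X=i) for i=10..13
P(X=10) = 292864/1594323
P(X=11) = 53248/531441
P(X=12) = 53248/1594323
P(X=13) = 8192/1594323
Sum = 514048/1594323

P(X ≥ 10) = 514048/1594323 ≈ 32.24%


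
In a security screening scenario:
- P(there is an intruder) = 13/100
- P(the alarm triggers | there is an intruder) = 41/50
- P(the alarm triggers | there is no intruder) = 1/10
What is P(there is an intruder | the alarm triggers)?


Using Bayes' theorem:
P(A|B) = P(B|A)·P(A) / P(B)

P(the alarm triggers) = 41/50 × 13/100 + 1/10 × 87/100
= 533/5000 + 87/1000 = 121/625

P(there is an intruder|the alarm triggers) = (533/5000) / (121/625) = 533/968

P(there is an intruder|the alarm triggers) = 533/968 ≈ 55.06%


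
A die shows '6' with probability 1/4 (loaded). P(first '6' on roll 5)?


Geometric: P(X=5) = (1-p)^(k-1)×p = (3/4)^4×1/4 = 81/1024

P(X=5) = 81/1024 ≈ 7.91%


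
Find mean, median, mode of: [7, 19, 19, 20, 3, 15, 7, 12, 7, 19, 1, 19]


Sorted: [1, 3, 7, 7, 7, 12, 15, 19, 19, 19, 19, 20]
Mean = 148/12 = 37/3
Median = 27/2
Freq: {7: 3, 19: 4, 20: 1, 3: 1, 15: 1, 12: 1, 1: 1}
Mode: [19]

Mean=37/3, Median=27/2, Mode=19


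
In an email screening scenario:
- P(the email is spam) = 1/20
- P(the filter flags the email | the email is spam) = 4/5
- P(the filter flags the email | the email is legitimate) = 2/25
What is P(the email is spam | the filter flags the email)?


Using Bayes' theorem:
P(A|B) = P(B|A)·P(A) / P(B)

P(the filter flags the email) = 4/5 × 1/20 + 2/25 × 19/20
= 1/25 + 19/250 = 29/250

P(the email is spam|the filter flags the email) = (1/25) / (29/250) = 10/29

P(the email is spam|the filter flags the email) = 10/29 ≈ 34.48%


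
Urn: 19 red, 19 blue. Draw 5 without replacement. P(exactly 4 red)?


Hypergeometric: C(19,4)×C(19,1)/C(38,5)
= 3876×19/501942 = 38/259

P(X=4) = 38/259 ≈ 14.67%


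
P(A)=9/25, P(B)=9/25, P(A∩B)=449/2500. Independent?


P(A)×P(B) = 81/625
P(A∩B) = 449/2500
Not equal → NOT independent

No, not independent


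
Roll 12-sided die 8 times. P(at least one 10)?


P(no 10)^8 = (11/12)^8 = 214358881/429981696
P(≥1) = 1 - 214358881/429981696 = 215622815/429981696

P = 215622815/429981696 ≈ 50.15%


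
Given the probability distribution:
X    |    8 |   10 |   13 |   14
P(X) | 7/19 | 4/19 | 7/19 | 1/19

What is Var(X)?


E[X] = 201/19
E[X²] = 2227/19
Var(X) = E[X²] - (E[X])² = 2227/19 - 40401/361 = 1912/361

Var(X) = 1912/361 ≈ 5.2964


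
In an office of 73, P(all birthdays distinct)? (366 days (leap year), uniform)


P(all different) = Π(366-i)/366 for i=0..72
= (366/366)×(365/366)×...×(294/366)
= 0.000449

P ≈ 0.0004 ≈ 0.04%


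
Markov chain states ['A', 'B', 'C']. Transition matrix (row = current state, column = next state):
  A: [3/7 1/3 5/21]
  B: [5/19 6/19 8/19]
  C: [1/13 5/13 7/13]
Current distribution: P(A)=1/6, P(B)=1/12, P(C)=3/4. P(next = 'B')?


P(next=B) = Σᵢ P(now=i)×P(i→B)
= 1/6×1/3 + 1/12×6/19 + 3/4×5/13
= 1/18 + 1/38 + 15/52 = 3293/8892

P = 3293/8892 ≈ 0.3703


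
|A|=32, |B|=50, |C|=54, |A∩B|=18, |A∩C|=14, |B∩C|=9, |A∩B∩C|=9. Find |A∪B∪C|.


|A∪B∪C| = 32+50+54-18-14-9+9 = 104

|A∪B∪C| = 104


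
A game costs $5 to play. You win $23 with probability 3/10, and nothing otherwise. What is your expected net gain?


E[gain] = (23-5)×3/10 + (-5)×7/10
= 27/5 - 7/2 = 19/10

Expected net gain = $19/10 ≈ $1.90


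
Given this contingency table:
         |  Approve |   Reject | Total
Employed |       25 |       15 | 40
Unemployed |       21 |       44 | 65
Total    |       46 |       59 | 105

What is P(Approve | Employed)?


P(Approve | Employed) = 25/(25+15) = 25/40 = 5/8

P(Approve|Employed) = 5/8 ≈ 62.50%


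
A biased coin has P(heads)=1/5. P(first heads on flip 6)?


Geometric: P(X=6) = (1-p)^(k-1)×p = (4/5)^5×1/5 = 1024/15625

P(X=6) = 1024/15625 ≈ 6.55%


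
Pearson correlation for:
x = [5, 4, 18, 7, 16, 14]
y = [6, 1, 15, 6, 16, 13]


n=6, Σx=64, Σy=57, Σxy=784, Σx²=866, Σy²=723
r = (6×784 - 64×57)/√((6×866 - 64²)(6×723 - 57²))
= 1056/√(1100×1089) = 1056/√1197900 ≈ 1056/1094.4862 ≈ 0.9648

r ≈ 0.9648


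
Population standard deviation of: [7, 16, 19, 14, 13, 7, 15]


Mean = 91/7 = 13
  (7-13)²=36
  (16-13)²=9
  (19-13)²=36
  (14-13)²=1
  (13-13)²=0
  (7-13)²=36
  (15-13)²=4
Σ(x-μ)² = 122
σ² = 122/7

σ = √(122/7) ≈ 4.1748


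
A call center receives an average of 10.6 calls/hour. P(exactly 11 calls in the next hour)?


Poisson(λ=10.6): P(X=11) = e^(-λ)×λ^k/k!
= e^(-10.6) × 10.6^11 / 11!
≈ 2.491600973e-05 × 189829855834 / 39916800 ≈ 0.118492

P(X=11) ≈ 0.118492 ≈ 11.85%


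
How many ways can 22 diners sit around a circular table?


Circular arrangements of 22 distinct objects: fix one position to break rotational symmetry.
(n-1)! = 21! = 51090942171709440000

51090942171709440000


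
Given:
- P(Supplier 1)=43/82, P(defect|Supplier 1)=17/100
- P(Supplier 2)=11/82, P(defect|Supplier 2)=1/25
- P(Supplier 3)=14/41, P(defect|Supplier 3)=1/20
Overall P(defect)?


P(B) = Σ P(B|Aᵢ)×P(Aᵢ)
  17/100×43/82 = 731/8200
  1/25×11/82 = 11/2050
  1/20×14/41 = 7/410
Sum = 183/1640

P(defect) = 183/1640 ≈ 11.16%


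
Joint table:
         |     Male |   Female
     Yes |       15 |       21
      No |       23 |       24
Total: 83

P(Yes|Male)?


P(Yes|Male) = 15/(15+23) = 15/38

P = 15/38 ≈ 39.47%


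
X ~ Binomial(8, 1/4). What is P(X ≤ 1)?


P(X ≤ 1) = Σ P(X=i) for i=0..1
P(X=0) = 6561/65536
P(X=1) = 2187/8192
Sum = 24057/65536

P(X ≤ 1) = 24057/65536 ≈ 36.71%


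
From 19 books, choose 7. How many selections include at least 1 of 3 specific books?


Complement: C(19,7) - C(16,7) = 50388 - 11440 = 38948

38948


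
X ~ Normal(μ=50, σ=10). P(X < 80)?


z = (80-50)/10 = 3.0
P(Z < 3.0) = 0.9987

P(X < 80) ≈ 0.9987


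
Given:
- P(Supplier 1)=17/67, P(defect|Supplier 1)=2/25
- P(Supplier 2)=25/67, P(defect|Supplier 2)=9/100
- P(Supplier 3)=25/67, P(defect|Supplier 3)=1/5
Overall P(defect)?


P(B) = Σ P(B|Aᵢ)×P(Aᵢ)
  2/25×17/67 = 34/1675
  9/100×25/67 = 9/268
  1/5×25/67 = 5/67
Sum = 861/6700

P(defect) = 861/6700 ≈ 12.85%


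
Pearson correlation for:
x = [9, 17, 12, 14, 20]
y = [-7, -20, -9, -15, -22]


n=5, Σx=72, Σy=-73, Σxy=-1161, Σx²=1110, Σy²=1239
r = (5×(-1161) - 72×(-73))/√((5×1110 - 72²)(5×1239 - (-73)²))
= -549/√(366×866) = -549/√316956 ≈ -549/562.9885 ≈ -0.9752

r ≈ -0.9752


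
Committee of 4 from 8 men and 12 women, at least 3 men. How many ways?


Count by #men:
  3M,1W: C(8,3)×C(12,1)=672
  4M,0W: C(8,4)×C(12,0)=70
Total = 742

742


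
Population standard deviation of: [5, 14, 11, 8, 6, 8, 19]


Mean = 71/7
  (5-71/7)²=1296/49
  (14-71/7)²=729/49
  (11-71/7)²=36/49
  (8-71/7)²=225/49
  (6-71/7)²=841/49
  (8-71/7)²=225/49
  (19-71/7)²=3844/49
Σ(x-μ)² = 1028/7
σ² = (1028/7)/7 = 1028/49

σ = √(1028/49) ≈ 4.5803


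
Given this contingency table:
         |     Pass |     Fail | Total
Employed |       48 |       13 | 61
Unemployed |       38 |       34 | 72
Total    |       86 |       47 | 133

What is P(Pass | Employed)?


P(Pass | Employed) = 48/(48+13) = 48/61

P(Pass|Employed) = 48/61 ≈ 78.69%


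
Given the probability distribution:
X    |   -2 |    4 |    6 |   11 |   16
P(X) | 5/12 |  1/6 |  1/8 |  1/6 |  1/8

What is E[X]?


E[X] = Σ x·P(X=x)
= (-2)×(5/12) + (4)×(1/6) + (6)×(1/8) + (11)×(1/6) + (16)×(1/8)
= 53/12

E[X] = 53/12


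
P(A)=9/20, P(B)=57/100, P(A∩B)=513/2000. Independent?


P(A)×P(B) = 513/2000
P(A∩B) = 513/2000
Equal ✓ → Independent

Yes, independent


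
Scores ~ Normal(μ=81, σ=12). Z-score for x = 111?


z = (x - μ)/σ = (111 - 81)/12 = 2.5

z = 2.5


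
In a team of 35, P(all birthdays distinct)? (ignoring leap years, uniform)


P(all different) = Π(365-i)/365 for i=0..34
= (365/365)×(364/365)×...×(331/365)
= 0.185617

P ≈ 0.1856 ≈ 18.56%


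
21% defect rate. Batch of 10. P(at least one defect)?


P(all good) = (79/100)^10 = 9468276082626847201/100000000000000000000
P(≥1 defect) = 90531723917373152799/100000000000000000000

P = 90531723917373152799/100000000000000000000 ≈ 90.53%


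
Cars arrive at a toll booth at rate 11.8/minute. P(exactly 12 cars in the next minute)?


Poisson(λ=11.8): P(X=12) = e^(-λ)×λ^k/k!
= e^(-11.8) × 11.8^12 / 12!
≈ 7.504557915e-06 × 7.28759262511e+12 / 479001600 ≈ 0.114175

P(X=12) ≈ 0.114175 ≈ 11.42%


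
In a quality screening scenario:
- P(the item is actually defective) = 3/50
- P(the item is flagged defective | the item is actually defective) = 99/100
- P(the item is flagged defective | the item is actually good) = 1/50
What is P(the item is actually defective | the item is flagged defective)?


Using Bayes' theorem:
P(A|B) = P(B|A)·P(A) / P(B)

P(the item is flagged defective) = 99/100 × 3/50 + 1/50 × 47/50
= 297/5000 + 47/2500 = 391/5000

P(the item is actually defective|the item is flagged defective) = (297/5000) / (391/5000) = 297/391

P(the item is actually defective|the item is flagged defective) = 297/391 ≈ 75.96%


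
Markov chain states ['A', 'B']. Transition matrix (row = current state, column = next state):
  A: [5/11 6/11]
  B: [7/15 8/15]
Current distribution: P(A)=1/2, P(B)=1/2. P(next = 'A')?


P(next=A) = Σᵢ P(now=i)×P(i→A)
= 1/2×5/11 + 1/2×7/15
= 5/22 + 7/30 = 76/165

P = 76/165 ≈ 0.4606


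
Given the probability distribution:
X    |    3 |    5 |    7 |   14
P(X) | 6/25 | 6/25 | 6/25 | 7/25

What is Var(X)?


E[X] = 188/25
E[X²] = 374/5
Var(X) = E[X²] - (E[X])² = 374/5 - 35344/625 = 11406/625

Var(X) = 11406/625 ≈ 18.2496


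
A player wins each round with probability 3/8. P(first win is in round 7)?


Geometric: P(X=7) = (1-p)^(k-1)×p = (5/8)^6×3/8 = 46875/2097152

P(X=7) = 46875/2097152 ≈ 2.24%


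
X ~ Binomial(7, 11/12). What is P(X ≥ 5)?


P(X ≥ 5) = Σ P(X=i) for i=5..7
P(X=5) = 1127357/11943936
P(X=6) = 12400927/35831808
P(X=7) = 19487171/35831808
Sum = 11756723/11943936

P(X ≥ 5) = 11756723/11943936 ≈ 98.43%


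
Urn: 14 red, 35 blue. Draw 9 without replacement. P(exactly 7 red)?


Hypergeometric: C(14,7)×C(35,2)/C(49,9)
= 3432×595/2054455634 = 13260/13340621

P(X=7) = 13260/13340621 ≈ 0.10%


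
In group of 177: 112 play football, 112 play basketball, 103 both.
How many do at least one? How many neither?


|A∪B| = 112+112-103 = 121
Neither = 177-121 = 56

At least one: 121; Neither: 56


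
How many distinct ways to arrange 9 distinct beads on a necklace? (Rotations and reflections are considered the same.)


Free circular arrangements: rotations and reflections both identified.
(n-1)!/2 = 8!/2 = 40320/2 = 20160

20160


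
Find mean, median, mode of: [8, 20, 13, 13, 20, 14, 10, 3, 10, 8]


Sorted: [3, 8, 8, 10, 10, 13, 13, 14, 20, 20]
Mean = 119/10
Median = 23/2
Freq: {8: 2, 20: 2, 13: 2, 14: 1, 10: 2, 3: 1}
Mode: [8, 10, 13, 20]

Mean=119/10, Median=23/2, Mode=[8, 10, 13, 20]


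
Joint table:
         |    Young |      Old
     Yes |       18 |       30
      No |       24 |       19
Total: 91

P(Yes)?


P(Yes) = (18+30)/91 = 48/91

P(Yes) = 48/91 ≈ 52.75%


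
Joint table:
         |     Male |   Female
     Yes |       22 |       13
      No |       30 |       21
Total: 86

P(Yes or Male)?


P(Yes∨Male) = P(Yes) + P(Male) - P(Yes∧Male)
= (35 + 52 - 22)/86 = 65/86

P = 65/86 ≈ 75.58%


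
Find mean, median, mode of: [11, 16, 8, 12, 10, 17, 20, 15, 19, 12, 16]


Sorted: [8, 10, 11, 12, 12, 15, 16, 16, 17, 19, 20]
Mean = 156/11
Median = 15
Freq: {11: 1, 16: 2, 8: 1, 12: 2, 10: 1, 17: 1, 20: 1, 15: 1, 19: 1}
Mode: [12, 16]

Mean=156/11, Median=15, Mode=[12, 16]


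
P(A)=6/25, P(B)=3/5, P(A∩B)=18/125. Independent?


P(A)×P(B) = 18/125
P(A∩B) = 18/125
Equal ✓ → Independent

Yes, independent


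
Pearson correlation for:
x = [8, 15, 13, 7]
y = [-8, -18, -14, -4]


n=4, Σx=43, Σy=-44, Σxy=-544, Σx²=507, Σy²=600
r = (4×(-544) - 43×(-44))/√((4×507 - 43²)(4×600 - (-44)²))
= -284/√(179×464) = -284/√83056 ≈ -284/288.1944 ≈ -0.9854

r ≈ -0.9854


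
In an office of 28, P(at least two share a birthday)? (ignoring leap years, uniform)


P(all different) = Π(365-i)/365 for i=0..27
= 0.345539
P(match) = 1 - 0.345539 = 0.654461

P ≈ 0.6545 ≈ 65.45%


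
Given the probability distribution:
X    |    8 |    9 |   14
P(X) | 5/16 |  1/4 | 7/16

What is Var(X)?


E[X] = 87/8
E[X²] = 126
Var(X) = E[X²] - (E[X])² = 126 - 7569/64 = 495/64

Var(X) = 495/64 ≈ 7.7344


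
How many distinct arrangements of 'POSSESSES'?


Letters: 9, freq: {'P': 1, 'O': 1, 'S': 5, 'E': 2}
9!/(1!×1!×5!×2!) = 362880/240 = 1512

1512


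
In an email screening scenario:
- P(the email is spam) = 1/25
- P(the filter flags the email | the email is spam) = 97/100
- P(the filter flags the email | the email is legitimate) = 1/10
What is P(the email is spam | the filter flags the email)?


Using Bayes' theorem:
P(A|B) = P(B|A)·P(A) / P(B)

P(the filter flags the email) = 97/100 × 1/25 + 1/10 × 24/25
= 97/2500 + 12/125 = 337/2500

P(the email is spam|the filter flags the email) = (97/2500) / (337/2500) = 97/337

P(the email is spam|the filter flags the email) = 97/337 ≈ 28.78%


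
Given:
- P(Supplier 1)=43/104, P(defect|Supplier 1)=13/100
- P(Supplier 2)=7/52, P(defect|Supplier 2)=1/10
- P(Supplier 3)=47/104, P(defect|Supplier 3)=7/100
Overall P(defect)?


P(B) = Σ P(B|Aᵢ)×P(Aᵢ)
  13/100×43/104 = 43/800
  1/10×7/52 = 7/520
  7/100×47/104 = 329/10400
Sum = 257/2600

P(defect) = 257/2600 ≈ 9.88%


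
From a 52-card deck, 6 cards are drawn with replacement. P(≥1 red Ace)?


P(not a red Ace) = 50/52 = 25/26
P(none in 6 draws) = (25/26)^6 = 244140625/308915776
P(≥1 red Ace) = 1 - 244140625/308915776 = 64775151/308915776

P = 64775151/308915776 ≈ 20.97%


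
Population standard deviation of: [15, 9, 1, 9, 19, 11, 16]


Mean = 80/7
  (15-80/7)²=625/49
  (9-80/7)²=289/49
  (1-80/7)²=5329/49
  (9-80/7)²=289/49
  (19-80/7)²=2809/49
  (11-80/7)²=9/49
  (16-80/7)²=1024/49
Σ(x-μ)² = 1482/7
σ² = (1482/7)/7 = 1482/49

σ = √(1482/49) ≈ 5.4995


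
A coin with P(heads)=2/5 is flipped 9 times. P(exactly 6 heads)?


Binomial: P(X=6) = C(9,6)×p^6×(1-p)^3
= 84 × 64/15625 × 27/125 = 145152/1953125

P(X=6) = 145152/1953125 ≈ 7.43%
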